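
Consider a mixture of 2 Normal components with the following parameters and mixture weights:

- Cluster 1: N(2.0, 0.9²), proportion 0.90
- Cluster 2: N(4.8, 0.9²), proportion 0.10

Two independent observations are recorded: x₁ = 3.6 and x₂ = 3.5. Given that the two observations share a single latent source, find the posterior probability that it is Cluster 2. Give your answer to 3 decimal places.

0.239

By Bayes' theorem, P(k | x) = π_k f_k(x) / Σ_j π_j f_j(x).
Since both observations come from the same component, the likelihood for component k is f_k(x₁)·f_k(x₂).
  f_1 = [(1/(0.9·√(2π)))·exp(−(3.6−2.0)²/(2·0.9²)) = 0.443269·exp(-1.58025) = 0.0912799] × [0.11053] = 0.0100892
  f_2 = [(1/(0.9·√(2π)))·exp(−(3.6−4.8)²/(2·0.9²)) = 0.443269·exp(-0.88889) = 0.182233] × [0.156173] = 0.02846
Prior × likelihood for each component:
  π_1·f_1 = 0.90 × 0.0100892 = 0.00908026
  π_2·f_2 = 0.10 × 0.02846 = 0.002846
Denominator: 0.00908026 + 0.002846 = 0.0119263
P(Cluster 2 | data) = 0.002846 / 0.0119263 ≈ 0.239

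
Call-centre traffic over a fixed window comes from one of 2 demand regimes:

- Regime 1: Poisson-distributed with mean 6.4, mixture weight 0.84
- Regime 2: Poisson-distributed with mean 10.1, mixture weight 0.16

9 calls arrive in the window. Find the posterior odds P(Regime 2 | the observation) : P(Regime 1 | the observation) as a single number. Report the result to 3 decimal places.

0.286

The posterior odds equal the prior odds times the likelihood ratio: (π_i/π_j)·(f_i(x)/f_j(x)).
Component likelihoods at x = 9 calls:
  p_1 = e^(−6.4)·6.4^9/9! = 0.0824844
  p_2 = e^(−10.1)·10.1^9/9! = 0.12381
0.0198096 / 0.0692869 ≈ 0.286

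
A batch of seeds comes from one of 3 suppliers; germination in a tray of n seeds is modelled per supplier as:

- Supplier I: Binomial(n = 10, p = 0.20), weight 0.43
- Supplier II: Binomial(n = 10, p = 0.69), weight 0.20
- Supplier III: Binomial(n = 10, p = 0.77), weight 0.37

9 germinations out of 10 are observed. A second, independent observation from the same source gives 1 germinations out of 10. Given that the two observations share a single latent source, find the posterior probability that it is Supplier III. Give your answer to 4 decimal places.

Apply Bayes' rule: the posterior for each component is proportional to its prior times its likelihood at x.
Since both observations come from the same component, the likelihood for component k is f_k(x₁)·f_k(x₂).
  p_I = [C(10,9)·0.20^9·0.80^1 = 10·5.12e-07·0.8 = 4.096e-06] × [0.268435] = 1.09951e-06
  p_II = [C(10,9)·0.69^9·0.31^1 = 10·0.0354521·0.31 = 0.109901] × [0.000182433] = 2.00497e-05
  p_III = [C(10,9)·0.77^9·0.23^1 = 10·0.0951517·0.23 = 0.218849] × [1.38689e-05] = 3.03519e-06
Multiply by the mixture weights:
  π_I·p_I = 0.43 × 1.09951e-06 = 4.7279e-07
  π_II·p_II = 0.20 × 2.00497e-05 = 4.00994e-06
  π_III·p_III = 0.37 × 3.03519e-06 = 1.12302e-06
Sum: 4.7279e-07 + 4.00994e-06 + 1.12302e-06 = 5.60575e-06
P(Supplier III | data) ≈ 0.2003

0.2003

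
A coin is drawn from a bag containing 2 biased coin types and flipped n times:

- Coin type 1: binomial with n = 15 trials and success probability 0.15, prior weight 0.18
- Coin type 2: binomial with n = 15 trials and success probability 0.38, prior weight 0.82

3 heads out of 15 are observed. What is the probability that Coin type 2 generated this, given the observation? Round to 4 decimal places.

By Bayes' theorem, P(k | x) = π_k f_k(x) / Σ_j π_j f_j(x).
Component likelihoods at x = 3 heads out of 15:
  p_1 = C(15,3)·0.15^3·0.85^12 = 455·0.003375·0.142242 = 0.21843
  p_2 = C(15,3)·0.38^3·0.62^12 = 455·0.054872·0.00322627 = 0.0805494
Prior × likelihood for each component:
  π_1·p_1 = 0.18 × 0.21843 = 0.0393174
  π_2·p_2 = 0.82 × 0.0805494 = 0.0660505
Marginal: 0.0393174 + 0.0660505 = 0.105368
P(Coin type 2 | x) ≈ 0.6269

0.6269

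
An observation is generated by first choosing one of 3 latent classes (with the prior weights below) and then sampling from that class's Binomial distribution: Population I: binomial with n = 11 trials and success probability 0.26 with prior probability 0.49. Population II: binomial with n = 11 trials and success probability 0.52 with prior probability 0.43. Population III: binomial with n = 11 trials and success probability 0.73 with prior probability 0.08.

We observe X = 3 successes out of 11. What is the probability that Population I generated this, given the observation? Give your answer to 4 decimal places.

0.8189

The responsibility of component k is w_k f_k(x) divided by Σ_j w_j f_j(x).
Binomial probabilities:
  p_I = 0.26077
  p_II = 0.0653768
  p_III = 0.00181285
Unnormalised posteriors:
  w_I·p_I = 0.49 × 0.26077 = 0.127777
  w_II·p_II = 0.43 × 0.0653768 = 0.028112
  w_III·p_III = 0.08 × 0.00181285 = 0.000145028
Normaliser: 0.127777 + 0.028112 + 0.000145028 = 0.156034
So the posterior for Population I is 0.127777 / 0.156034 ≈ 0.8189.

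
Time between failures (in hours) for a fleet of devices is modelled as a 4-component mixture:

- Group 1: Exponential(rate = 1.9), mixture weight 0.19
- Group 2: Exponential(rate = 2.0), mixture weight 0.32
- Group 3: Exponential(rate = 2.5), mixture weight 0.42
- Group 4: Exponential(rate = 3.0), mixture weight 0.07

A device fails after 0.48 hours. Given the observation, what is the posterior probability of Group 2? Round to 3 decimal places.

Posterior ∝ prior × likelihood, so P(k | x) ∝ w_k f_k(x); normalise over all components.
Exponential densities:
  L_1 = 1.9·e^(−1.9·0.48) = 1.9·e^(−0.9120) = 0.763268
  L_2 = 2.0·e^(−2.0·0.48) = 2.0·e^(−0.9600) = 0.765786
  L_3 = 2.5·e^(−2.5·0.48) = 2.5·e^(−1.2000) = 0.752986
  L_4 = 3.0·e^(−3.0·0.48) = 3.0·e^(−1.4400) = 0.710783
Unnormalised posteriors:
  w_1·L_1 = 0.19 × 0.763268 = 0.145021
  w_2·L_2 = 0.32 × 0.765786 = 0.245051
  w_3·L_3 = 0.42 × 0.752986 = 0.316254
  w_4·L_4 = 0.07 × 0.710783 = 0.0497548
Denominator: 0.145021 + 0.245051 + 0.316254 + 0.0497548 = 0.756081
P(Group 2 | the observation) = 0.245051 / 0.756081 ≈ 0.324

0.324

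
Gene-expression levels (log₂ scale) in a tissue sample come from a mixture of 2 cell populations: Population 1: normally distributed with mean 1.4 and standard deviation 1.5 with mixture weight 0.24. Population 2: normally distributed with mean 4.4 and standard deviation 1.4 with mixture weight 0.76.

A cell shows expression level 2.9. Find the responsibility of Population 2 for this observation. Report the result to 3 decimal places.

0.759

Apply Bayes' rule: the posterior for each component is proportional to its prior times its likelihood at x.
Normal densities:
  L_1 = 0.161314
  L_2 = 0.160511
Weight by the priors:
  π_1·L_1 = 0.24 × 0.161314 = 0.0387153
  π_2·L_2 = 0.76 × 0.160511 = 0.121989
Evidence: 0.0387153 + 0.121989 = 0.160704
P(Population 2 | 2.9) = 0.121989 / 0.160704 ≈ 0.759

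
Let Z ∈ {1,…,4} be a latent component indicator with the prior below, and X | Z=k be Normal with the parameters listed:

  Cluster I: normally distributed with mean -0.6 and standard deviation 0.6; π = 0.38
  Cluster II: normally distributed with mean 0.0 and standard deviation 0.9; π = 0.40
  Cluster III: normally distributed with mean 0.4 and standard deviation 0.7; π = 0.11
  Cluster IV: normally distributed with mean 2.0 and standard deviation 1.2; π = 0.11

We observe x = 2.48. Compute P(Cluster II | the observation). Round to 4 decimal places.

By Bayes' theorem, P(k | x) = w_k f_k(x) / Σ_j w_j f_j(x).
Normal densities:
  f_I = 1.26092e-06
  f_II = 0.00995061
  f_III = 0.00689501
  f_IV = 0.306892
Multiply by the mixture weights:
  w_I·f_I = 0.38 × 1.26092e-06 = 4.7915e-07
  w_II·f_II = 0.40 × 0.00995061 = 0.00398024
  w_III·f_III = 0.11 × 0.00689501 = 0.000758451
  w_IV·f_IV = 0.11 × 0.306892 = 0.0337581
Evidence: 4.7915e-07 + 0.00398024 + 0.000758451 + 0.0337581 = 0.0384973
Responsibility of Cluster II: 0.00398024 / 0.0384973 ≈ 0.1034

0.1034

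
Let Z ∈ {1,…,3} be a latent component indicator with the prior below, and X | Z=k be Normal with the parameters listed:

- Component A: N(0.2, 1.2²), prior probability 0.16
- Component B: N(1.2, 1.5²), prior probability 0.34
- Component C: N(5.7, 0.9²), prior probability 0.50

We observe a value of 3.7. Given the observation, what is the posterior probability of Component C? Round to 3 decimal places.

0.446

Apply Bayes' rule: the posterior for each component is proportional to its prior times its likelihood at x.
Evaluate each component's likelihood at the observed value:
  L_A = 0.00472573
  L_B = 0.0663181
  L_C = 0.0375263
Unnormalised posteriors:
  π_A·L_A = 0.16 × 0.00472573 = 0.000756117
  π_B·L_B = 0.34 × 0.0663181 = 0.0225482
  π_C·L_C = 0.50 × 0.0375263 = 0.0187631
Normaliser: 0.000756117 + 0.0225482 + 0.0187631 = 0.0420674
P(Component C | data) ≈ 0.446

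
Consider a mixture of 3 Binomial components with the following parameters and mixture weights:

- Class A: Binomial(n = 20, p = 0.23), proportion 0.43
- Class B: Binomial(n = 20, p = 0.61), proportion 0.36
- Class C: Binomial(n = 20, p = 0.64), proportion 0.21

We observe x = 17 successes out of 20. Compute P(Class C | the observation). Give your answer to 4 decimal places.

Apply Bayes' rule: the posterior for each component is proportional to its prior times its likelihood at x.
Component likelihoods at x = 17 successes out of 20:
  L_A = 7.34092e-09
  L_B = 0.0151602
  L_C = 0.0269694
Weight by the priors:
  π_A·L_A = 0.43 × 7.34092e-09 = 3.15659e-09
  π_B·L_B = 0.36 × 0.0151602 = 0.00545768
  π_C·L_C = 0.21 × 0.0269694 = 0.00566358
Sum: 3.15659e-09 + 0.00545768 + 0.00566358 = 0.0111213
Responsibility of Class C: 0.00566358 / 0.0111213 ≈ 0.5093

0.5093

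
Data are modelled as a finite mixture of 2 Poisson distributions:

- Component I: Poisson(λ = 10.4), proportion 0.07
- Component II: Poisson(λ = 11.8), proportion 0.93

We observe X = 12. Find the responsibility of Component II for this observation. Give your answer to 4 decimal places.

0.9372

P(component k | x) = π_k·f_k(x) / marginal(x), where marginal(x) = Σ_j π_j·f_j(x).
Component likelihoods at x = 12:
  p_I = 0.101719
  p_II = 0.114175
Weight by the priors:
  π_I·p_I = 0.07 × 0.101719 = 0.0071203
  π_II·p_II = 0.93 × 0.114175 = 0.106183
Sum: 0.0071203 + 0.106183 = 0.113303
P(Component II | data) = 0.106183 / 0.113303 ≈ 0.9372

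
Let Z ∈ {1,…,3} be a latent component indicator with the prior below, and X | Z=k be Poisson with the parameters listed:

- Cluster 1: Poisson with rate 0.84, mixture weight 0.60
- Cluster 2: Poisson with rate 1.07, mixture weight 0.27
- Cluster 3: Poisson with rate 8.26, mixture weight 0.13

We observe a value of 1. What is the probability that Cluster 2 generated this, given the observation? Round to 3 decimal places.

P(component k | x) = π_k·f_k(x) / marginal(x), where marginal(x) = Σ_j π_j·f_j(x).
Poisson probabilities:
  f_1 = e^(−0.84)·0.84^1/1! = 0.362637
  f_2 = e^(−1.07)·1.07^1/1! = 0.367019
  f_3 = e^(−8.26)·8.26^1/1! = 0.00213652
Prior × likelihood for each component:
  π_1·f_1 = 0.60 × 0.362637 = 0.217582
  π_2·f_2 = 0.27 × 0.367019 = 0.0990952
  π_3·f_3 = 0.13 × 0.00213652 = 0.000277748
Denominator: 0.217582 + 0.0990952 + 0.000277748 = 0.316955
So the posterior for Cluster 2 is 0.0990952 / 0.316955 ≈ 0.313.

0.313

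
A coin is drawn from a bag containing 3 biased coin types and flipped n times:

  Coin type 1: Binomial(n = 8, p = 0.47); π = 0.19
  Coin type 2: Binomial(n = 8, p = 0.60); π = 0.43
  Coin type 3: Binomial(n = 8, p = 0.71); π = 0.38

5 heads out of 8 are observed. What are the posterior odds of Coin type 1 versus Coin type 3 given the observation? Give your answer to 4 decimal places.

0.3880

The posterior odds equal the prior odds times the likelihood ratio: (π_i/π_j)·(f_i(x)/f_j(x)).
Component likelihoods at x = 5 heads out of 8:
  p_1 = 0.191208
  p_2 = 0.278692
  p_3 = 0.246419
Odds = (0.19/0.38) × (0.191208/0.246419) = 0.5 × 0.775945 ≈ 0.3880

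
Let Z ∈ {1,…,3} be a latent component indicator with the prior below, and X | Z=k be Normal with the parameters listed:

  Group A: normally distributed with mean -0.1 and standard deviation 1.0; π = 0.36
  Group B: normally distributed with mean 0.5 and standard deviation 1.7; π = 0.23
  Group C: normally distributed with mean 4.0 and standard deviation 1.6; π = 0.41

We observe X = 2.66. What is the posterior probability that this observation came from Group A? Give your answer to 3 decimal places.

0.032

P(component k | x) = P(Z=k)·f_k(x) / marginal(x), where marginal(x) = Σ_j P(Z=j)·f_j(x).
Normal densities:
  p_A = (1/(1.0·√(2π)))·exp(−(2.66−-0.1)²/(2·1.0²)) = 0.398942·exp(-3.80880) = 0.00884645
  p_B = (1/(1.7·√(2π)))·exp(−(2.66−0.5)²/(2·1.7²)) = 0.234672·exp(-0.80720) = 0.104689
  p_C = (1/(1.6·√(2π)))·exp(−(2.66−4.0)²/(2·1.6²)) = 0.249339·exp(-0.35070) = 0.175583
Weight by the priors:
  P(Z=A)·p_A = 0.36 × 0.00884645 = 0.00318472
  P(Z=B)·p_B = 0.23 × 0.104689 = 0.0240784
  P(Z=C)·p_C = 0.41 × 0.175583 = 0.0719889
Normaliser: 0.00318472 + 0.0240784 + 0.0719889 = 0.099252
So the posterior for Group A is 0.00318472 / 0.099252 ≈ 0.032.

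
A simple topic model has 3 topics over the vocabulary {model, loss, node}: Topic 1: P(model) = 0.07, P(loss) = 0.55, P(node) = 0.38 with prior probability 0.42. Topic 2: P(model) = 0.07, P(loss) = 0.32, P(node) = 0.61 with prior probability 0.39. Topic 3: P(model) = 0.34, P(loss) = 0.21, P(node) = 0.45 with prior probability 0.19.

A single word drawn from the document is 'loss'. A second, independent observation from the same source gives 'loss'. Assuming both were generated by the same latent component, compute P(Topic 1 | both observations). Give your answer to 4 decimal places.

0.7245

By Bayes' theorem, P(k | x) = π_k f_k(x) / Σ_j π_j f_j(x).
Since both observations come from the same component, the likelihood for component k is f_k(x₁)·f_k(x₂).
  L_1 = [P(loss | comp) = 0.55] × [0.55] = 0.3025
  L_2 = [P(loss | comp) = 0.32] × [0.32] = 0.1024
  L_3 = [P(loss | comp) = 0.21] × [0.21] = 0.0441
Unnormalised posteriors:
  π_1·L_1 = 0.42 × 0.3025 = 0.12705
  π_2·L_2 = 0.39 × 0.1024 = 0.039936
  π_3·L_3 = 0.19 × 0.0441 = 0.008379
Evidence: 0.12705 + 0.039936 + 0.008379 = 0.175365
P(Topic 1 | x₁, x₂) ≈ 0.7245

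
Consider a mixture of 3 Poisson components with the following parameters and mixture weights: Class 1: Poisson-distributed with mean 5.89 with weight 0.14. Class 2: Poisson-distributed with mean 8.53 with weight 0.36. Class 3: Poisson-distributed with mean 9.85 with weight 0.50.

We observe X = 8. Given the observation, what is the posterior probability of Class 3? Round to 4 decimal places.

0.4779

Posterior ∝ prior × likelihood, so P(k | x) ∝ π_k f_k(x); normalise over all components.
Poisson probabilities:
  L_1 = e^(−5.89)·5.89^8/8! = 0.0994048
  L_2 = e^(−8.53)·8.53^8/8! = 0.137259
  L_3 = e^(−9.85)·9.85^8/8! = 0.115923
Prior × likelihood for each component:
  π_1·L_1 = 0.14 × 0.0994048 = 0.0139167
  π_2·L_2 = 0.36 × 0.137259 = 0.0494131
  π_3·L_3 = 0.50 × 0.115923 = 0.0579614
Denominator: 0.0139167 + 0.0494131 + 0.0579614 = 0.121291
So the posterior for Class 3 is 0.0579614 / 0.121291 ≈ 0.4779.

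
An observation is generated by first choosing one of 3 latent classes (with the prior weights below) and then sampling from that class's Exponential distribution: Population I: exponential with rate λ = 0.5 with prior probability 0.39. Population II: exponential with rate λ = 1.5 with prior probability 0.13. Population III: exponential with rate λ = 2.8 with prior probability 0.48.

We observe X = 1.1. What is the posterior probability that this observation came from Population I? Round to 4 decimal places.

0.5314

By Bayes' theorem, P(k | x) = P(Z=k) f_k(x) / Σ_j P(Z=j) f_j(x).
Evaluate each component's likelihood at the observed value:
  p_I = 0.5·e^(−0.5·1.1) = 0.5·e^(−0.5500) = 0.288475
  p_II = 1.5·e^(−1.5·1.1) = 1.5·e^(−1.6500) = 0.288075
  p_III = 2.8·e^(−2.8·1.1) = 2.8·e^(−3.0800) = 0.128686
Unnormalised posteriors:
  P(Z=I)·p_I = 0.39 × 0.288475 = 0.112505
  P(Z=II)·p_II = 0.13 × 0.288075 = 0.0374497
  P(Z=III)·p_III = 0.48 × 0.128686 = 0.0617692
Denominator: 0.112505 + 0.0374497 + 0.0617692 = 0.211724
P(Population I | 1.1) ≈ 0.5314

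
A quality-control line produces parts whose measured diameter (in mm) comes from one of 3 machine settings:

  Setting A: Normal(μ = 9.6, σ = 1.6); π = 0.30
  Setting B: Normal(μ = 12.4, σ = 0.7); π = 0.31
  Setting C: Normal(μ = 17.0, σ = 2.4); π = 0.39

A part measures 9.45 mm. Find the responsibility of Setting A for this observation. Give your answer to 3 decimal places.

The responsibility of component k is w_k f_k(x) divided by Σ_j w_j f_j(x).
Component likelihoods at x = 9.45 mm:
  p_A = 0.248246
  p_B = 7.92926e-05
  p_C = 0.00117965
Prior × likelihood for each component:
  w_A·p_A = 0.30 × 0.248246 = 0.0744737
  w_B·p_B = 0.31 × 7.92926e-05 = 2.45807e-05
  w_C·p_C = 0.39 × 0.00117965 = 0.000460062
Sum: 0.0744737 + 2.45807e-05 + 0.000460062 = 0.0749583
Responsibility of Setting A: 0.0744737 / 0.0749583 ≈ 0.994

0.994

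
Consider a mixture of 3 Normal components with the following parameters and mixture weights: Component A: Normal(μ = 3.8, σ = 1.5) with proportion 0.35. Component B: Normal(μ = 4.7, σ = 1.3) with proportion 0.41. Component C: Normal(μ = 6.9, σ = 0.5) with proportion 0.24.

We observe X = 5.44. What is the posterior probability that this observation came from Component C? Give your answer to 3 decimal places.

By Bayes' theorem, P(k | x) = P(Z=k) f_k(x) / Σ_j P(Z=j) f_j(x).
Component likelihoods at x = 5.44:
  p_A = (1/(1.5·√(2π)))·exp(−(5.44−3.8)²/(2·1.5²)) = 0.265962·exp(-0.59769) = 0.146301
  p_B = (1/(1.3·√(2π)))·exp(−(5.44−4.7)²/(2·1.3²)) = 0.306879·exp(-0.16201) = 0.260979
  p_C = (1/(0.5·√(2π)))·exp(−(5.44−6.9)²/(2·0.5²)) = 0.797885·exp(-4.26320) = 0.011232
Weight by the priors:
  P(Z=A)·p_A = 0.35 × 0.146301 = 0.0512052
  P(Z=B)·p_B = 0.41 × 0.260979 = 0.107001
  P(Z=C)·p_C = 0.24 × 0.011232 = 0.00269567
Denominator: 0.0512052 + 0.107001 + 0.00269567 = 0.160902
Responsibility of Component C: 0.00269567 / 0.160902 ≈ 0.017

0.017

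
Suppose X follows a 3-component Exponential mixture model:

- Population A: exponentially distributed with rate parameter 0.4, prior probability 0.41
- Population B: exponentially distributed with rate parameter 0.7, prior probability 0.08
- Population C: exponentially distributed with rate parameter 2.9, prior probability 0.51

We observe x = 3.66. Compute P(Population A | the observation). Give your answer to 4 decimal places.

0.8970

P(component k | x) = π_k·f_k(x) / marginal(x), where marginal(x) = Σ_j π_j·f_j(x).
Exponential densities:
  f_A = 0.0925237
  f_B = 0.0540052
  f_C = 7.12519e-05
Unnormalised posteriors:
  π_A·f_A = 0.41 × 0.0925237 = 0.0379347
  π_B·f_B = 0.08 × 0.0540052 = 0.00432042
  π_C·f_C = 0.51 × 7.12519e-05 = 3.63385e-05
Evidence: 0.0379347 + 0.00432042 + 3.63385e-05 = 0.0422915
Responsibility of Population A: 0.0379347 / 0.0422915 ≈ 0.8970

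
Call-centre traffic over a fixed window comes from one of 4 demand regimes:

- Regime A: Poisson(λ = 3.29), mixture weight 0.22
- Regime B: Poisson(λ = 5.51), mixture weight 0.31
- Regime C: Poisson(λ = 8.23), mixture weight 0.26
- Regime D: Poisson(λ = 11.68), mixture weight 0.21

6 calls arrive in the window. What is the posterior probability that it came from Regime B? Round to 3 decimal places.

The responsibility of component k is π_k f_k(x) divided by Σ_j π_j f_j(x).
Evaluate each component's likelihood at the observed value:
  L_A = 0.0656166
  L_B = 0.157259
  L_C = 0.115033
  L_D = 0.0298377
Weight by the priors:
  π_A·L_A = 0.22 × 0.0656166 = 0.0144357
  π_B·L_B = 0.31 × 0.157259 = 0.0487502
  π_C·L_C = 0.26 × 0.115033 = 0.0299086
  π_D·L_D = 0.21 × 0.0298377 = 0.00626591
Sum: 0.0144357 + 0.0487502 + 0.0299086 + 0.00626591 = 0.0993604
So the posterior for Regime B is 0.0487502 / 0.0993604 ≈ 0.491.

0.491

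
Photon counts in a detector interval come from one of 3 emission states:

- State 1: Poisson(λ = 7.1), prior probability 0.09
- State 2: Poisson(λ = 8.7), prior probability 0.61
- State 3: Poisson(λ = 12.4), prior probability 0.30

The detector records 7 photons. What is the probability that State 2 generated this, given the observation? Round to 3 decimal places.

0.757

Posterior ∝ prior × likelihood, so P(k | x) ∝ π_k f_k(x); normalise over all components.
Evaluate each component's likelihood at the observed value:
  L_1 = 0.148897
  L_2 = 0.124693
  L_3 = 0.0368358
Prior × likelihood for each component:
  π_1·L_1 = 0.09 × 0.148897 = 0.0134008
  π_2·L_2 = 0.61 × 0.124693 = 0.0760628
  π_3·L_3 = 0.30 × 0.0368358 = 0.0110507
Evidence: 0.0134008 + 0.0760628 + 0.0110507 = 0.100514
P(State 2 | 7 photons) = 0.0760628 / 0.100514 ≈ 0.757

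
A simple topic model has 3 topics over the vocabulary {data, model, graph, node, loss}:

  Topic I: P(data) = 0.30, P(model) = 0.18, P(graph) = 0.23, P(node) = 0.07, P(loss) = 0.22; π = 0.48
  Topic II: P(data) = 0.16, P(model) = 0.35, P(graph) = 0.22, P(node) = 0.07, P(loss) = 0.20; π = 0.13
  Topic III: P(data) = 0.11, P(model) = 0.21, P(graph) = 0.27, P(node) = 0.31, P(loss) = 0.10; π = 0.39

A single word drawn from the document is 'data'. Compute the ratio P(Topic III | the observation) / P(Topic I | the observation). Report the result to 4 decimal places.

Only the two components matter; the odds are (w_i f_i(x)) / (w_j f_j(x)).
Categorical probabilities:
  f_I = P(data | comp) = 0.30
  f_II = P(data | comp) = 0.16
  f_III = P(data | comp) = 0.11
Odds = (0.39/0.48) × (0.11/0.3) = 0.8125 × 0.366667 ≈ 0.2979

0.2979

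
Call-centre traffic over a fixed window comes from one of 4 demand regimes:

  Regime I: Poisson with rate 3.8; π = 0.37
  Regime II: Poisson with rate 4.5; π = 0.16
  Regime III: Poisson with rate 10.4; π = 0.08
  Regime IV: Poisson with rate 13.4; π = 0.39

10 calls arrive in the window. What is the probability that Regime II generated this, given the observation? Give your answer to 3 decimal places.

0.038

Posterior ∝ prior × likelihood, so P(k | x) ∝ w_k f_k(x); normalise over all components.
Poisson probabilities:
  L_I = e^(−3.8)·3.8^10/10! = 0.00387038
  L_II = e^(−4.5)·4.5^10/10! = 0.0104241
  L_III = e^(−10.4)·10.4^10/10! = 0.124139
  L_IV = e^(−13.4)·13.4^10/10! = 0.0779361
Unnormalised posteriors:
  w_I·L_I = 0.37 × 0.00387038 = 0.00143204
  w_II·L_II = 0.16 × 0.0104241 = 0.00166785
  w_III·L_III = 0.08 × 0.124139 = 0.00993111
  w_IV·L_IV = 0.39 × 0.0779361 = 0.0303951
Marginal: 0.00143204 + 0.00166785 + 0.00993111 + 0.0303951 = 0.0434261
Responsibility of Regime II: 0.00166785 / 0.0434261 ≈ 0.038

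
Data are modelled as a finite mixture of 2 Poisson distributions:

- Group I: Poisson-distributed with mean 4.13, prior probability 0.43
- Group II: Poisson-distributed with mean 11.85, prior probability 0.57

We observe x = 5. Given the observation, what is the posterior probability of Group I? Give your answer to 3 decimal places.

0.897

P(component k | x) = π_k·f_k(x) / marginal(x), where marginal(x) = Σ_j π_j·f_j(x).
Component likelihoods at x = 5:
  p_I = 0.16104
  p_II = 0.0139002
Unnormalised posteriors:
  π_I·p_I = 0.43 × 0.16104 = 0.069247
  π_II·p_II = 0.57 × 0.0139002 = 0.00792311
Normaliser: 0.069247 + 0.00792311 = 0.0771702
P(Group I | data) = 0.069247 / 0.0771702 ≈ 0.897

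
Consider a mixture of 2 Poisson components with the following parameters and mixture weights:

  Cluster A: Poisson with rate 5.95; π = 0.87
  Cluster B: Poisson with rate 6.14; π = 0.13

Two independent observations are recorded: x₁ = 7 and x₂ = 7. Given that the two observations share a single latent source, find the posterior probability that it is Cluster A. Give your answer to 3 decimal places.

0.863

P(component k | x) = π_k·f_k(x) / marginal(x), where marginal(x) = Σ_j π_j·f_j(x).
Since both observations come from the same component, the likelihood for component k is f_k(x₁)·f_k(x₂).
  p_A = [e^(−5.95)·5.95^7/7! = 0.136501] × [0.136501] = 0.0186325
  p_B = [e^(−6.14)·6.14^7/7! = 0.140663] × [0.140663] = 0.0197861
Prior × likelihood for each component:
  π_A·p_A = 0.87 × 0.0186325 = 0.0162103
  π_B·p_B = 0.13 × 0.0197861 = 0.00257219
Evidence: 0.0162103 + 0.00257219 = 0.0187825
Responsibility of Cluster A: 0.0162103 / 0.0187825 ≈ 0.863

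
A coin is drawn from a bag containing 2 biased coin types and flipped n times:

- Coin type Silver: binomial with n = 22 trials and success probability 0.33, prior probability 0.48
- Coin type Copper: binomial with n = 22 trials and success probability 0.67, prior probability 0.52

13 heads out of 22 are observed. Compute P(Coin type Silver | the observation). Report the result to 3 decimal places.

0.052

By Bayes' theorem, P(k | x) = π_k f_k(x) / Σ_j π_j f_j(x).
Evaluate each component's likelihood at the observed value:
  L_Silver = 0.00744865
  L_Copper = 0.126567
Weight by the priors:
  π_Silver·L_Silver = 0.48 × 0.00744865 = 0.00357535
  π_Copper·L_Copper = 0.52 × 0.126567 = 0.0658149
Sum: 0.00357535 + 0.0658149 = 0.0693903
P(Coin type Silver | 13 heads out of 22) ≈ 0.052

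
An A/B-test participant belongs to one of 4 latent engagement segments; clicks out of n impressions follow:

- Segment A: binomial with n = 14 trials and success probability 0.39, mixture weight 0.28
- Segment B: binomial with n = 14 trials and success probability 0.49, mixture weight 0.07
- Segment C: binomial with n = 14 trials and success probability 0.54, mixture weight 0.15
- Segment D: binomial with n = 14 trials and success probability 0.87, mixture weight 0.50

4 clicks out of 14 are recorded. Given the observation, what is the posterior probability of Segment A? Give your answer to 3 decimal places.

Posterior ∝ prior × likelihood, so P(k | x) ∝ w_k f_k(x); normalise over all components.
Binomial probabilities:
  p_A = 0.165193
  p_B = 0.0686942
  p_C = 0.0361067
  p_D = 7.90578e-07
Multiply by the mixture weights:
  w_A·p_A = 0.28 × 0.165193 = 0.046254
  w_B·p_B = 0.07 × 0.0686942 = 0.00480859
  w_C·p_C = 0.15 × 0.0361067 = 0.005416
  w_D·p_D = 0.50 × 7.90578e-07 = 3.95289e-07
Sum: 0.046254 + 0.00480859 + 0.005416 + 3.95289e-07 = 0.0564789
P(Segment A | the observation) = 0.046254 / 0.0564789 ≈ 0.819

0.819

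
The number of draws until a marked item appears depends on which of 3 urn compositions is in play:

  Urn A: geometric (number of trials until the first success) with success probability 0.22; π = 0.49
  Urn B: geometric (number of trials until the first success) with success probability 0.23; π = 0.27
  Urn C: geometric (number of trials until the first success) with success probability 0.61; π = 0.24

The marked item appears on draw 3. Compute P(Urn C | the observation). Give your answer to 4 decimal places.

P(component k | x) = π_k·f_k(x) / marginal(x), where marginal(x) = Σ_j π_j·f_j(x).
Geometric probabilities:
  L_A = 0.133848
  L_B = 0.136367
  L_C = 0.092781
Unnormalised posteriors:
  π_A·L_A = 0.49 × 0.133848 = 0.0655855
  π_B·L_B = 0.27 × 0.136367 = 0.0368191
  π_C·L_C = 0.24 × 0.092781 = 0.0222674
Normaliser: 0.0655855 + 0.0368191 + 0.0222674 = 0.124672
P(Urn C | x) ≈ 0.1786

0.1786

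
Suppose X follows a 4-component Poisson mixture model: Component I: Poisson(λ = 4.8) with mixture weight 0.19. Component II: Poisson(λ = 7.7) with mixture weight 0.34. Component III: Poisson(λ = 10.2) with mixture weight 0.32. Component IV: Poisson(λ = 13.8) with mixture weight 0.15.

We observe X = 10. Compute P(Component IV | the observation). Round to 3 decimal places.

Posterior ∝ prior × likelihood, so P(k | x) ∝ w_k f_k(x); normalise over all components.
Component likelihoods at x = 10:
  L_I = 0.0147243
  L_II = 0.0914275
  L_III = 0.124863
  L_IV = 0.0701074
Prior × likelihood for each component:
  w_I·L_I = 0.19 × 0.0147243 = 0.00279762
  w_II·L_II = 0.34 × 0.0914275 = 0.0310853
  w_III·L_III = 0.32 × 0.124863 = 0.0399563
  w_IV·L_IV = 0.15 × 0.0701074 = 0.0105161
Marginal: 0.00279762 + 0.0310853 + 0.0399563 + 0.0105161 = 0.0843553
So the posterior for Component IV is 0.0105161 / 0.0843553 ≈ 0.125.

0.125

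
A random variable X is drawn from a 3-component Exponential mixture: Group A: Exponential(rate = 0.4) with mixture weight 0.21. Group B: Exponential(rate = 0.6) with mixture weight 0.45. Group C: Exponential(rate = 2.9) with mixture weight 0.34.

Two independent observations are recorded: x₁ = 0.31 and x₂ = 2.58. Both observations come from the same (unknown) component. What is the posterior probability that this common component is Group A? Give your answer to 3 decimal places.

P(component k | x) = P(Z=k)·f_k(x) / marginal(x), where marginal(x) = Σ_j P(Z=j)·f_j(x).
Since both observations come from the same component, the likelihood for component k is f_k(x₁)·f_k(x₂).
  L_A = [0.4·e^(−0.4·0.31) = 0.4·e^(−0.1240) = 0.353352] × [0.142517] = 0.0503588
  L_B = [0.6·e^(−0.6·0.31) = 0.6·e^(−0.1860) = 0.498164] × [0.127604] = 0.0635676
  L_C = [2.9·e^(−2.9·0.31) = 2.9·e^(−0.8990) = 1.18023] × [0.00163308] = 0.00192741
Unnormalised posteriors:
  P(Z=A)·L_A = 0.21 × 0.0503588 = 0.0105754
  P(Z=B)·L_B = 0.45 × 0.0635676 = 0.0286054
  P(Z=C)·L_C = 0.34 × 0.00192741 = 0.000655319
Evidence: 0.0105754 + 0.0286054 + 0.000655319 = 0.0398361
So the posterior for Group A is 0.0105754 / 0.0398361 ≈ 0.265.

0.265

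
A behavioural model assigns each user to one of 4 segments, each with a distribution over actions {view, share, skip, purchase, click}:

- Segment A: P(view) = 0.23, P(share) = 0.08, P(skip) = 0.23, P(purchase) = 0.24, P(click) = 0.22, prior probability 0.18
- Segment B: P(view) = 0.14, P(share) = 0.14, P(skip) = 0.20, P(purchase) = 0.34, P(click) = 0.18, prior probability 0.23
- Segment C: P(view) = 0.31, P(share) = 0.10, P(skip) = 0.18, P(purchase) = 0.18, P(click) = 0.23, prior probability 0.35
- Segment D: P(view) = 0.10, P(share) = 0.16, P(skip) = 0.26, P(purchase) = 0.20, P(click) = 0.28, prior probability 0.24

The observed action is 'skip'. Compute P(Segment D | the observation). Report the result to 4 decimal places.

0.2932

P(component k | x) = π_k·f_k(x) / marginal(x), where marginal(x) = Σ_j π_j·f_j(x).
Categorical probabilities:
  p_A = P(skip | comp) = 0.23
  p_B = P(skip | comp) = 0.20
  p_C = P(skip | comp) = 0.18
  p_D = P(skip | comp) = 0.26
Multiply by the mixture weights:
  π_A·p_A = 0.18 × 0.23 = 0.0414
  π_B·p_B = 0.23 × 0.2 = 0.046
  π_C·p_C = 0.35 × 0.18 = 0.063
  π_D·p_D = 0.24 × 0.26 = 0.0624
Sum: 0.0414 + 0.046 + 0.063 + 0.0624 = 0.2128
So the posterior for Segment D is 0.0624 / 0.2128 ≈ 0.2932.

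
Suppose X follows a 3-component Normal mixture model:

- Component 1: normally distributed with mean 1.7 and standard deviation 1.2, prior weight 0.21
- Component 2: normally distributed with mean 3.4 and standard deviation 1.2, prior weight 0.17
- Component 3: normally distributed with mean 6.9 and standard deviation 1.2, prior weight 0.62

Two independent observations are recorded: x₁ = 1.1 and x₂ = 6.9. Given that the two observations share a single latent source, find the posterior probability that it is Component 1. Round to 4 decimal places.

0.0382

The responsibility of component k is π_k f_k(x) divided by Σ_j π_j f_j(x).
Since both observations come from the same component, the likelihood for component k is f_k(x₁)·f_k(x₂).
  L_1 = [(1/(1.2·√(2π)))·exp(−(1.1−1.7)²/(2·1.2²)) = 0.332452·exp(-0.12500) = 0.293388] × [2.78091e-05] = 8.15884e-06
  L_2 = [(1/(1.2·√(2π)))·exp(−(1.1−3.4)²/(2·1.2²)) = 0.332452·exp(-1.83681) = 0.0529681] × [0.00472573] = 0.000250313
  L_3 = [(1/(1.2·√(2π)))·exp(−(1.1−6.9)²/(2·1.2²)) = 0.332452·exp(-11.68056) = 2.81143e-06] × [0.332452] = 9.34667e-07
Multiply by the mixture weights:
  π_1·L_1 = 0.21 × 8.15884e-06 = 1.71336e-06
  π_2·L_2 = 0.17 × 0.000250313 = 4.25532e-05
  π_3·L_3 = 0.62 × 9.34667e-07 = 5.79493e-07
Normaliser: 1.71336e-06 + 4.25532e-05 + 5.79493e-07 = 4.48461e-05
P(Component 1 | data) = 1.71336e-06 / 4.48461e-05 ≈ 0.0382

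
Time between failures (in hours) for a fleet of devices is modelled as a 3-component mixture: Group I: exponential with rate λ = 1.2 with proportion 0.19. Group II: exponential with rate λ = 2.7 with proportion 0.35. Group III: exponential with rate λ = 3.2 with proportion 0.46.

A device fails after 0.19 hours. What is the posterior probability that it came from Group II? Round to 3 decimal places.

0.365

Apply Bayes' rule: the posterior for each component is proportional to its prior times its likelihood at x.
Evaluate each component's likelihood at the observed value:
  L_I = 1.2·e^(−1.2·0.19) = 1.2·e^(−0.2280) = 0.955349
  L_II = 2.7·e^(−2.7·0.19) = 2.7·e^(−0.5130) = 1.61648
  L_III = 3.2·e^(−3.2·0.19) = 3.2·e^(−0.6080) = 1.7422
Weight by the priors:
  w_I·L_I = 0.19 × 0.955349 = 0.181516
  w_II·L_II = 0.35 × 1.61648 = 0.565768
  w_III·L_III = 0.46 × 1.7422 = 0.801414
Evidence: 0.181516 + 0.565768 + 0.801414 = 1.5487
Responsibility of Group II: 0.565768 / 1.5487 ≈ 0.365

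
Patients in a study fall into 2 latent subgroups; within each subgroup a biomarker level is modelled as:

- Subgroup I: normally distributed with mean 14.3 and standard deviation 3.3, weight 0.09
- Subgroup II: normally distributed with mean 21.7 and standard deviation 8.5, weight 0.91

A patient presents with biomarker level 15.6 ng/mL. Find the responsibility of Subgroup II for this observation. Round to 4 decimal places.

0.7663

Apply Bayes' rule: the posterior for each component is proportional to its prior times its likelihood at x.
Component likelihoods at x = 15.6 ng/mL:
  L_I = 0.111866
  L_II = 0.0362791
Unnormalised posteriors:
  w_I·L_I = 0.09 × 0.111866 = 0.0100679
  w_II·L_II = 0.91 × 0.0362791 = 0.033014
Sum: 0.0100679 + 0.033014 = 0.0430819
So the posterior for Subgroup II is 0.033014 / 0.0430819 ≈ 0.7663.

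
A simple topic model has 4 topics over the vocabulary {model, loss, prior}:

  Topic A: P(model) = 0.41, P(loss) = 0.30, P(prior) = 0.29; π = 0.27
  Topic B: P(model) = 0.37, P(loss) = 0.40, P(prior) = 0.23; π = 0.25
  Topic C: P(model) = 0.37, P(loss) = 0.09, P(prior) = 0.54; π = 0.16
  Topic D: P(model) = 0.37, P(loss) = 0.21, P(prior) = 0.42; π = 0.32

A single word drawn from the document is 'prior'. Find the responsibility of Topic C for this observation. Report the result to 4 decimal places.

Apply Bayes' rule: the posterior for each component is proportional to its prior times its likelihood at x.
Component likelihoods at x = 'prior':
  p_A = P(prior | comp) = 0.29
  p_B = P(prior | comp) = 0.23
  p_C = P(prior | comp) = 0.54
  p_D = P(prior | comp) = 0.42
Unnormalised posteriors:
  P(Z=A)·p_A = 0.27 × 0.29 = 0.0783
  P(Z=B)·p_B = 0.25 × 0.23 = 0.0575
  P(Z=C)·p_C = 0.16 × 0.54 = 0.0864
  P(Z=D)·p_D = 0.32 × 0.42 = 0.1344
Sum: 0.0783 + 0.0575 + 0.0864 + 0.1344 = 0.3566
P(Topic C | x) ≈ 0.2423

0.2423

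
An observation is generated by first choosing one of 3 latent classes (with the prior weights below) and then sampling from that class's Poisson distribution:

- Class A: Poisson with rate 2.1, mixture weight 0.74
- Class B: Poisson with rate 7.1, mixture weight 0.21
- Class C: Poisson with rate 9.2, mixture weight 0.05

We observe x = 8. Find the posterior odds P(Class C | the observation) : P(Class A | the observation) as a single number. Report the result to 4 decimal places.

7.5648

The posterior odds equal the prior odds times the likelihood ratio: (P(Z=i)/P(Z=j))·(f_i(x)/f_j(x)).
Component likelihoods at x = 8:
  L_A = e^(−2.1)·2.1^8/8! = 0.00114872
  L_B = e^(−7.1)·7.1^8/8! = 0.132146
  L_C = e^(−9.2)·9.2^8/8! = 0.128609
Posterior odds = (P(Z=C)·L_C) / (P(Z=A)·L_A) = (0.05·0.128609) / (0.74·0.00114872) = 0.00643047 / 0.000850055 ≈ 7.5648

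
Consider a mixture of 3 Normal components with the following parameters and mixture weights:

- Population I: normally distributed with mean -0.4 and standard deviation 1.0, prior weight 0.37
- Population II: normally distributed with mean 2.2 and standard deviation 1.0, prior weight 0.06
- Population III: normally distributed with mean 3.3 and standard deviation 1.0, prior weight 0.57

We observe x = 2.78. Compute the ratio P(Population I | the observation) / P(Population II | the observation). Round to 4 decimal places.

The posterior odds equal the prior odds times the likelihood ratio: (π_i/π_j)·(f_i(x)/f_j(x)).
Normal densities:
  f_I = (1/(1.0·√(2π)))·exp(−(2.78−-0.4)²/(2·1.0²)) = 0.398942·exp(-5.05620) = 0.00254115
  f_II = (1/(1.0·√(2π)))·exp(−(2.78−2.2)²/(2·1.0²)) = 0.398942·exp(-0.16820) = 0.33718
  f_III = (1/(1.0·√(2π)))·exp(−(2.78−3.3)²/(2·1.0²)) = 0.398942·exp(-0.13520) = 0.348493
Odds = (0.37/0.06) × (0.00254115/0.33718) = 6.16667 × 0.00753648 ≈ 0.0465

0.0465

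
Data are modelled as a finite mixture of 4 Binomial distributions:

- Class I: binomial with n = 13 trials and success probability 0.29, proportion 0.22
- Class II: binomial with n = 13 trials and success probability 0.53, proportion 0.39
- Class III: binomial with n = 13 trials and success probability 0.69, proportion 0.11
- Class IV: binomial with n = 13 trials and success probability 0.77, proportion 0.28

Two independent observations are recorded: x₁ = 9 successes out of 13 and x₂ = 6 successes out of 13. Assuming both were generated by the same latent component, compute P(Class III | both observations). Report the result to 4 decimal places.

P(component k | x) = w_k·f_k(x) / marginal(x), where marginal(x) = Σ_j w_j·f_j(x).
Since both observations come from the same component, the likelihood for component k is f_k(x₁)·f_k(x₂).
  f_I = [0.00263585] × [0.0928354] = 0.000244701
  f_II = [0.115128] × [0.192689] = 0.0221839
  f_III = [0.234096] × [0.0509499] = 0.0119272
  f_IV = [0.190386] × [0.0121775] = 0.00231841
Prior × likelihood for each component:
  w_I·f_I = 0.22 × 0.000244701 = 5.38341e-05
  w_II·f_II = 0.39 × 0.0221839 = 0.00865172
  w_III·f_III = 0.11 × 0.0119272 = 0.00131199
  w_IV·f_IV = 0.28 × 0.00231841 = 0.000649155
Marginal: 5.38341e-05 + 0.00865172 + 0.00131199 + 0.000649155 = 0.0106667
P(Class III | x₁,x₂) = 0.00131199 / 0.0106667 ≈ 0.1230

0.1230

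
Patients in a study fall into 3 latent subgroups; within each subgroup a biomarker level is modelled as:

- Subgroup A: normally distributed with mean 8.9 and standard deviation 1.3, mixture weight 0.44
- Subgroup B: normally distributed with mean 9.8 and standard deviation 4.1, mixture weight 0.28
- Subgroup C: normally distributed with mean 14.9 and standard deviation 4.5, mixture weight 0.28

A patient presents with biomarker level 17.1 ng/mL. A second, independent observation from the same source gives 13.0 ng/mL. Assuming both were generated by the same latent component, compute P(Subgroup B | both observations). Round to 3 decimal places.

0.183

P(component k | x) = w_k·f_k(x) / marginal(x), where marginal(x) = Σ_j w_j·f_j(x).
Since both observations come from the same component, the likelihood for component k is f_k(x₁)·f_k(x₂).
  L_A = [7.03612e-10] × [0.00212353] = 1.49414e-12
  L_B = [0.0199407] × [0.0717544] = 0.00143083
  L_C = [0.0786677] × [0.0810936] = 0.00637945
Prior × likelihood for each component:
  w_A·L_A = 0.44 × 1.49414e-12 = 6.57422e-13
  w_B·L_B = 0.28 × 0.00143083 = 0.000400633
  w_C·L_C = 0.28 × 0.00637945 = 0.00178625
Sum: 6.57422e-13 + 0.000400633 + 0.00178625 = 0.00218688
So the posterior for Subgroup B is 0.000400633 / 0.00218688 ≈ 0.183.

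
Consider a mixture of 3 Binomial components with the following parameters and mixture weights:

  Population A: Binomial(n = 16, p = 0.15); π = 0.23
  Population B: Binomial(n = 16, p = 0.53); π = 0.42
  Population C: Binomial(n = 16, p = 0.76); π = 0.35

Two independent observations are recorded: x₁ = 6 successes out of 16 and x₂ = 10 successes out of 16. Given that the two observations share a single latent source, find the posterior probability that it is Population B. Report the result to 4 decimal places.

Apply Bayes' rule: the posterior for each component is proportional to its prior times its likelihood at x.
Since both observations come from the same component, the likelihood for component k is f_k(x₁)·f_k(x₂).
  L_A = [C(16,6)·0.15^6·0.85^10 = 8008·1.13906e-05·0.196874 = 0.0179581] × [1.74161e-05] = 3.1276e-07
  L_B = [C(16,6)·0.53^6·0.47^10 = 8008·0.0221644·0.000525991 = 0.0933594] × [0.150963] = 0.0140938
  L_C = [C(16,6)·0.76^6·0.24^10 = 8008·0.1927·6.34034e-07 = 0.000978404] × [0.0983847] = 9.62599e-05
Unnormalised posteriors:
  π_A·L_A = 0.23 × 3.1276e-07 = 7.19348e-08
  π_B·L_B = 0.42 × 0.0140938 = 0.00591939
  π_C·L_C = 0.35 × 9.62599e-05 = 3.3691e-05
Marginal: 7.19348e-08 + 0.00591939 + 3.3691e-05 = 0.00595315
P(Population B | x₁, x₂) ≈ 0.9943

0.9943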